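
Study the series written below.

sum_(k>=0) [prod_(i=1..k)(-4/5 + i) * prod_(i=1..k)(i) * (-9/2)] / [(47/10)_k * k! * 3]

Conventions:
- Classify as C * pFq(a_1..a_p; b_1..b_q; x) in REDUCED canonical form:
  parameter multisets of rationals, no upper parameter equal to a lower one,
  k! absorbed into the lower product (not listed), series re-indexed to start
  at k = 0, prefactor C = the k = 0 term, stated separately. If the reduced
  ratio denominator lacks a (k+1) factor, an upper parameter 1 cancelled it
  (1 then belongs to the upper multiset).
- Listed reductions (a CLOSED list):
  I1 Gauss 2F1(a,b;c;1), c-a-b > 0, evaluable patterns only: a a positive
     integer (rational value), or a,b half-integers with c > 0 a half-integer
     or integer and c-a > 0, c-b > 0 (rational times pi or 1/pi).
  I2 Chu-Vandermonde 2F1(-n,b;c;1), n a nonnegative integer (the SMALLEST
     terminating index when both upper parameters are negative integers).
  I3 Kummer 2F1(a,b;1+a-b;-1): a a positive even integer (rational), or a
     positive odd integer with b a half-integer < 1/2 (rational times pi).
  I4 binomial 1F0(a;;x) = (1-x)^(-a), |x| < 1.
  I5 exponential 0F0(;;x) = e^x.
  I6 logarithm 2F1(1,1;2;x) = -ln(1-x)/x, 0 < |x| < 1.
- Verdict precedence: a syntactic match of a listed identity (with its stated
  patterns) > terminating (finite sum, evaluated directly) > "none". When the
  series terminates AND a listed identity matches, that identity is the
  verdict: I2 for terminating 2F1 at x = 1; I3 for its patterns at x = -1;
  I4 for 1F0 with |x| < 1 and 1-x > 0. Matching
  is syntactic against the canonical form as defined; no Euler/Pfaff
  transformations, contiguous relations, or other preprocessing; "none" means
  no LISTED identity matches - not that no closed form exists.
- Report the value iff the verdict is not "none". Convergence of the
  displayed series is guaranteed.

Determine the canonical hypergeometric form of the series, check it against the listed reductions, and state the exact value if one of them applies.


With C = -3/2: the canonical form is 2F1(1/5, 1; 47/10; 1). Verdict: Gauss (I1, integer-parameter pattern) fires (x = 1: the Gamma ratio telescopes since c-a-b = 7/2 > 0 and a = 1 in Z>0). Sum: -111/70.

The tell: t_0 = -3/2 here, and the running product (C = -3/2, x = 1) telescopes to a rising factorial.
Step ratio: r(k) = 1 * (k+1/5) (k+1) / [(k+47/10) (k+1)] ; factor over Q: parameters, x = 1, and C = -3/2.


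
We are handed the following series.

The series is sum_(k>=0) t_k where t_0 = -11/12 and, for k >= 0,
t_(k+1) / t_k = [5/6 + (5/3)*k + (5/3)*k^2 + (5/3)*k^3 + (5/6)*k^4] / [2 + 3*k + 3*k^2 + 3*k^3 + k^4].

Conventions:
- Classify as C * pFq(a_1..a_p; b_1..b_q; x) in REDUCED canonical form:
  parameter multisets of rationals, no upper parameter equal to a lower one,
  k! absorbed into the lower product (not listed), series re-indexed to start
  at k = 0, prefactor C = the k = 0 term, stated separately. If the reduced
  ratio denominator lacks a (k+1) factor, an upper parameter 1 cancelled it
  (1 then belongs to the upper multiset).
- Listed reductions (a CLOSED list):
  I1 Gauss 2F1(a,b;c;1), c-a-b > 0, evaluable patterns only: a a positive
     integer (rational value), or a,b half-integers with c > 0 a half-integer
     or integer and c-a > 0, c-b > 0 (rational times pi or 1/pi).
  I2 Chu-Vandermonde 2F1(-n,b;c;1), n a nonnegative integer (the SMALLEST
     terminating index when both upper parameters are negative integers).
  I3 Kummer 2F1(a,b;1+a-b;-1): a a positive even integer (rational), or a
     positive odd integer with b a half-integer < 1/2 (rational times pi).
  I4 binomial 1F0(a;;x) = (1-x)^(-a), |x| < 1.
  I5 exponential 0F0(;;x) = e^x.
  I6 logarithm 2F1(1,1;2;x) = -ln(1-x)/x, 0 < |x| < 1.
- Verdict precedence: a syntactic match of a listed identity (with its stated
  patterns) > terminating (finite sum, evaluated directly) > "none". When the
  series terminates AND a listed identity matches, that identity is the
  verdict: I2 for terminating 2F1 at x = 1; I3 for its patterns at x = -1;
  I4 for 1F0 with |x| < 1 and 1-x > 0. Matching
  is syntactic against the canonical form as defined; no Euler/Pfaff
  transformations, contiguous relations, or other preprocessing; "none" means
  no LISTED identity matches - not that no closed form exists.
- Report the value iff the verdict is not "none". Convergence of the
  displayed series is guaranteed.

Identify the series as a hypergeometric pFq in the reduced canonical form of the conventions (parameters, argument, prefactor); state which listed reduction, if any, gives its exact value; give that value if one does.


Prefactor -11/12, argument 5/6: 2F1 with upper {1, 1} over lower {2}. Verdict at x = 5/6: logarithm (I6) matches (the logarithm: parameters (1,1;2), x = 5/6). Exact value: (11/10) * ln(1/6).

The tell: x = (5/6) and cancel k^2 + 1 from the displayed ratio first; then C = -11/12, x = 5/6.
Consecutive-term ratio: r(k) = (5/6) * (k+1) (k+1) / [(k+2) (k+1)] - rational; roots negated = parameters, x = (5/6), C = -11/12.


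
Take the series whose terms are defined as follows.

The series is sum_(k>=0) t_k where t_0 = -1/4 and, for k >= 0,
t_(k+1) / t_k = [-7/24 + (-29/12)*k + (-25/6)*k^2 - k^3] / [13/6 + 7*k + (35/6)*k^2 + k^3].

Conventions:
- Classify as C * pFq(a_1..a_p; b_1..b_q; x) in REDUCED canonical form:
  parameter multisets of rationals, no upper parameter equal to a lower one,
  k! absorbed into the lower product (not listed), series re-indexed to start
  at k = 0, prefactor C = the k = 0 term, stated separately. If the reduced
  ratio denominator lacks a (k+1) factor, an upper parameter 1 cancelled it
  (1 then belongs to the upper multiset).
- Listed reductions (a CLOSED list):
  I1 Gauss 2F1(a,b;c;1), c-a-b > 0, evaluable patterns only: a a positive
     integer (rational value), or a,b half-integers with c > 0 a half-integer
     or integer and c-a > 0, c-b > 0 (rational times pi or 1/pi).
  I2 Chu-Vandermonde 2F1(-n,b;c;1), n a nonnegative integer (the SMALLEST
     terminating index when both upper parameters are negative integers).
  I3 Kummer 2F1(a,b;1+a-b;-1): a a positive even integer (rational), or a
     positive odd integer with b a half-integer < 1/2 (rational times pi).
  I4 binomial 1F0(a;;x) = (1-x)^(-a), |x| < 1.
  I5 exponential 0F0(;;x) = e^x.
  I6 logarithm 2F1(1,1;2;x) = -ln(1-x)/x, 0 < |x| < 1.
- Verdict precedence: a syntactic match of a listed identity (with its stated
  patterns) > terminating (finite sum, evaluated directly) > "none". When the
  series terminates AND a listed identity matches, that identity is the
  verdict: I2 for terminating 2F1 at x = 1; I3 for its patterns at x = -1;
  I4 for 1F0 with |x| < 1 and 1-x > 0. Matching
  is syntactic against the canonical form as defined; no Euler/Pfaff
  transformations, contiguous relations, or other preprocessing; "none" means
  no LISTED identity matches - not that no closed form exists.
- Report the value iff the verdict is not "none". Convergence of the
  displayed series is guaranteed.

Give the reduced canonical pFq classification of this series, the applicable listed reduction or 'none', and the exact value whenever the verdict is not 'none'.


Canonical form: C = -1/4 times 2F1 with upper {1/6, 7/2}, lower {13/3}, x = -1. Verdict: none. A 2F1 with upper {1/6, 7/2} fits none of I1-I6 at x = -1; the sum runs forever.

Key observation: t_0 = -1/4 here, and the expanded ratio factors over Q; C = -1/4, x = -1, roots give parameters.
Consecutive-term ratio: r(k) = (-1) * (k+1/6) (k+7/2) / [(k+13/3) (k+1)] - poly over poly, x = (-1) from leading terms; C = -1/4 at k = 0.


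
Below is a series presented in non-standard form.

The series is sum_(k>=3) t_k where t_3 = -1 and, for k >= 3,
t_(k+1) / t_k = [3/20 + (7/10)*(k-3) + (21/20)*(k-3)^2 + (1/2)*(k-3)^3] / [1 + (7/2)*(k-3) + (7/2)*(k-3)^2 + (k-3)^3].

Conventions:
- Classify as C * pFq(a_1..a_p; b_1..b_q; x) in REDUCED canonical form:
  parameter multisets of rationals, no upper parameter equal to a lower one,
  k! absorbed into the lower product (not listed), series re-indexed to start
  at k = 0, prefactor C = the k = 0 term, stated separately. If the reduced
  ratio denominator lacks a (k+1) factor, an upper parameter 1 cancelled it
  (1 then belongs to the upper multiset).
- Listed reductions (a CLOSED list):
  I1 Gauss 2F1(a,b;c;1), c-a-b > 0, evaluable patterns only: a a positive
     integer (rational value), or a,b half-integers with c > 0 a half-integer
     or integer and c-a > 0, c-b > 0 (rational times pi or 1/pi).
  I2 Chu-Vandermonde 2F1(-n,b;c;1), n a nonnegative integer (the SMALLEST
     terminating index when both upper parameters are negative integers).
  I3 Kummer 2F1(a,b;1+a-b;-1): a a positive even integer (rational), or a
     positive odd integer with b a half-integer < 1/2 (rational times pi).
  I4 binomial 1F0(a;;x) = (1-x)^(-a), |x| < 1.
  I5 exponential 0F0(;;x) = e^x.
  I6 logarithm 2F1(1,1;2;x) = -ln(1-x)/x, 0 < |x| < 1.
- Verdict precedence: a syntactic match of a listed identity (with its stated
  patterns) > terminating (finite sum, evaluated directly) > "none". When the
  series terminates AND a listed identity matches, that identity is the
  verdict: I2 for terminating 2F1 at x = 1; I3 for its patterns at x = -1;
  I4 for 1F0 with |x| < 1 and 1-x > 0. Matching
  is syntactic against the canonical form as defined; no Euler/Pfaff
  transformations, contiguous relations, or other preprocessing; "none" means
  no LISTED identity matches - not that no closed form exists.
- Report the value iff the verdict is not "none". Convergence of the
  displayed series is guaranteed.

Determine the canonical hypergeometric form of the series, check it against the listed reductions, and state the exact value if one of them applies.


This is -1 * 2F1(3/5, 1; 2; 1/2) in reduced canonical form. Verdict: none - at argument 1/2 the multisets {3/5, 1} ; {2} match no listed identity.

Key observation: x = (1/2) and factor the ratio over Q (C = -1): negated roots = parameters.
Ratio: r(k) = (1/2) * (k+3/5) (k+1) / [(k+2) (k+1)] - poly over poly, x = (1/2) from leading terms; C = -1 at k = 0.


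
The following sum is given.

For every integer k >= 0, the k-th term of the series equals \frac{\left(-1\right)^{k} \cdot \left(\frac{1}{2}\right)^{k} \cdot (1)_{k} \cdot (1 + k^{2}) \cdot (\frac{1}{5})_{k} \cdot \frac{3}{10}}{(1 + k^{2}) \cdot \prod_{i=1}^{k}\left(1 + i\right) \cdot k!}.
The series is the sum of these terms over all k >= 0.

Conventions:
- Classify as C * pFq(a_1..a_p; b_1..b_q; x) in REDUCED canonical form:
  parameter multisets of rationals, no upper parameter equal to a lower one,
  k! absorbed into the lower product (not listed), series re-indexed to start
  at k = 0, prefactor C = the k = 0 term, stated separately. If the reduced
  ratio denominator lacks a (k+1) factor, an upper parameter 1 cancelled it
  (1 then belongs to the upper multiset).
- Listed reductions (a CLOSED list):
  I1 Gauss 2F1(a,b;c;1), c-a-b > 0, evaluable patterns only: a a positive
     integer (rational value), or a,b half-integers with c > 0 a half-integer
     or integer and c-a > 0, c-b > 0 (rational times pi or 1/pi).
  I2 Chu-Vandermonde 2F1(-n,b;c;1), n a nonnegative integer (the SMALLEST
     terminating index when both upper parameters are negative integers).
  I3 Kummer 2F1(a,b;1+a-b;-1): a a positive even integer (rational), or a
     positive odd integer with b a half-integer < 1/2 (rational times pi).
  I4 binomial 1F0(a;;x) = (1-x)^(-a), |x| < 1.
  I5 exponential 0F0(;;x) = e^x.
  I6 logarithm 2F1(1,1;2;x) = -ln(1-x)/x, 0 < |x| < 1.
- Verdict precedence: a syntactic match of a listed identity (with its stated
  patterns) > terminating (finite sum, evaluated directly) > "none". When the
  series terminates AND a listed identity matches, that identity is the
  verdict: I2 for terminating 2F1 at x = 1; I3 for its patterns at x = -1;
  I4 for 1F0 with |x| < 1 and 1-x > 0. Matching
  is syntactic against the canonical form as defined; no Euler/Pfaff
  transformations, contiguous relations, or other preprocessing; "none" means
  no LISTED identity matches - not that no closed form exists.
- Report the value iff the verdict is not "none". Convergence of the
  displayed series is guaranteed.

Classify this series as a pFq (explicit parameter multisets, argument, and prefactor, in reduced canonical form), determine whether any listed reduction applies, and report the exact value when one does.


At argument -\frac{1}{2}: a 2F1 with upper {\frac{1}{5}, 1}, lower {2}, scaled by C = \frac{3}{10}. Verdict: no listed reduction: x = -\frac{1}{2} and upper {\frac{1}{5}, 1} fail every I1-I6 pattern.

Structural cue: t_0 being \frac{3}{10}, striking the common factor k^2 + 1 reduces the term (C = 3/10).
Step ratio: r(k) = -\frac{1}{2} * (k+\frac{1}{5}) (k+1) / [(k+2) (k+1)] - rational in k, leading ratio -\frac{1}{2}; with t_0 = \frac{3}{10}, classification follows.


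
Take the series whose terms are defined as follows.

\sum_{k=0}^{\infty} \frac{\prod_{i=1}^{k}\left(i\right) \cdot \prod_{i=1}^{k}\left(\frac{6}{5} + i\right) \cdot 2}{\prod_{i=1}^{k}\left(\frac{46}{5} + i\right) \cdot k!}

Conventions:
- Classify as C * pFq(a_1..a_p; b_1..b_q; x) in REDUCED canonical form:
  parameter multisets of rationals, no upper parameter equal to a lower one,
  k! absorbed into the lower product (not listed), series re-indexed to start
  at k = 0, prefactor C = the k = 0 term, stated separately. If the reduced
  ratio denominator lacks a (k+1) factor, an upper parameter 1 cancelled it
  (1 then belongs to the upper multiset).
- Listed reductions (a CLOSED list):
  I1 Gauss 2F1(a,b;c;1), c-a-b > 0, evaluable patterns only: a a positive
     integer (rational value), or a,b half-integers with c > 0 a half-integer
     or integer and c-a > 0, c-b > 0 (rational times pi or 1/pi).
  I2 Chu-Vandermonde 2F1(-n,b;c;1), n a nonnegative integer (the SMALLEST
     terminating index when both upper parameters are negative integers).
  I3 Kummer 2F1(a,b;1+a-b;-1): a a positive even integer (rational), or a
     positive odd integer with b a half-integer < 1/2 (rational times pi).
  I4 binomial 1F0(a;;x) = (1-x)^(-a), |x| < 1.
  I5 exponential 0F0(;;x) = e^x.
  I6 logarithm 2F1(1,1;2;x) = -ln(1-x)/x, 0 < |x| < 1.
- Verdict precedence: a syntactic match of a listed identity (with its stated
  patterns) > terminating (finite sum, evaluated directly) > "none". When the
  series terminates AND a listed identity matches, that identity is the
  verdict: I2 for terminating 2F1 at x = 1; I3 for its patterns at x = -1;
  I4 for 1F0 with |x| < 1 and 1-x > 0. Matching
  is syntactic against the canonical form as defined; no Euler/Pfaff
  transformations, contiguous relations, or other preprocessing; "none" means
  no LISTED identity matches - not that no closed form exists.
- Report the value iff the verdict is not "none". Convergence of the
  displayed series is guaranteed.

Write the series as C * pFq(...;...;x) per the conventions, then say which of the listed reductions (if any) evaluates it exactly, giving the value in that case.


Prefactor 2, argument 1: 2F1 with upper {1, \frac{11}{5}} over lower {\frac{51}{5}}. Verdict: Gauss's theorem (I1) fires (x = 1: the Gamma ratio telescopes since c-a-b = 7 > 0 and a = 1 in Z>0). Exact value: \frac{92}{35}.

First insight: t_0 being 2, the lower running product (C = 2) is a rising factorial.
Step ratio: r(k) = 1 * (k+1) (k+\frac{11}{5}) / [(k+\frac{51}{5}) (k+1)] - poly over poly, x = 1 from leading terms; C = 2 at k = 0.


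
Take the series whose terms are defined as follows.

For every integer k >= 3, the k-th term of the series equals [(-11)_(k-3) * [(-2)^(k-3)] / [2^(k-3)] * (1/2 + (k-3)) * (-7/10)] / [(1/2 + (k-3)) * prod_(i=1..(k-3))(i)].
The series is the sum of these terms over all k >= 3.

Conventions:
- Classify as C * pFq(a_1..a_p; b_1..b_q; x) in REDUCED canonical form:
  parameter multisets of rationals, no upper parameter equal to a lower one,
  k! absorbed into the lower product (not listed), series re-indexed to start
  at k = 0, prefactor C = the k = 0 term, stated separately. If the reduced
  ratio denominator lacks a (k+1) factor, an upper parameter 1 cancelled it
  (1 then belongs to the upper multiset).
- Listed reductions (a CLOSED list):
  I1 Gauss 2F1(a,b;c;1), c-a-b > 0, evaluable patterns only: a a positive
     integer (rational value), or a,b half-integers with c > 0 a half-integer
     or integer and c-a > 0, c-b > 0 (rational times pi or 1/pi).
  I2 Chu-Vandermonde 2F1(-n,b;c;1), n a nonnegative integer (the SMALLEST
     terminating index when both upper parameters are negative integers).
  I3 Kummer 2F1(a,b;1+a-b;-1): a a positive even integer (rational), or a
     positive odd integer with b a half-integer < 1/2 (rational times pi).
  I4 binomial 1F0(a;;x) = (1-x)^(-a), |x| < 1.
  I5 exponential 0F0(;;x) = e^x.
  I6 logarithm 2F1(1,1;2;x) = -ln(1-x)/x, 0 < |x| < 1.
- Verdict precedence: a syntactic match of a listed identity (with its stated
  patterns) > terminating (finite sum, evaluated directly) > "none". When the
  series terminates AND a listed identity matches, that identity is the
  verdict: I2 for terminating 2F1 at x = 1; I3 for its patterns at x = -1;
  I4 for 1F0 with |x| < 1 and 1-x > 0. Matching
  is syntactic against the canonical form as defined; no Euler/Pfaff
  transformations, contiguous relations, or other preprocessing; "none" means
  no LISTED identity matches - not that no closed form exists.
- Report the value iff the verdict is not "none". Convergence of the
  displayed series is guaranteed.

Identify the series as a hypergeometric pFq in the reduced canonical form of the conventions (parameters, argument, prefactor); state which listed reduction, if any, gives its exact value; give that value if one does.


Prefactor -7/10, argument -1: 1F0 with upper {-11} over lower {-}. Verdict: terminating - the sum ends at index 11 because -11 is a negative integer; exact evaluation follows. Hence: -7168/5.

The tell: from the first term -7/10: the product of the first k integers (C = -7/10) is k!.
Ratio: r(k) = (-1) * (k-11) / [(k+1)] - rational in k, leading ratio (-1); with t_0 = -7/10, classification follows.


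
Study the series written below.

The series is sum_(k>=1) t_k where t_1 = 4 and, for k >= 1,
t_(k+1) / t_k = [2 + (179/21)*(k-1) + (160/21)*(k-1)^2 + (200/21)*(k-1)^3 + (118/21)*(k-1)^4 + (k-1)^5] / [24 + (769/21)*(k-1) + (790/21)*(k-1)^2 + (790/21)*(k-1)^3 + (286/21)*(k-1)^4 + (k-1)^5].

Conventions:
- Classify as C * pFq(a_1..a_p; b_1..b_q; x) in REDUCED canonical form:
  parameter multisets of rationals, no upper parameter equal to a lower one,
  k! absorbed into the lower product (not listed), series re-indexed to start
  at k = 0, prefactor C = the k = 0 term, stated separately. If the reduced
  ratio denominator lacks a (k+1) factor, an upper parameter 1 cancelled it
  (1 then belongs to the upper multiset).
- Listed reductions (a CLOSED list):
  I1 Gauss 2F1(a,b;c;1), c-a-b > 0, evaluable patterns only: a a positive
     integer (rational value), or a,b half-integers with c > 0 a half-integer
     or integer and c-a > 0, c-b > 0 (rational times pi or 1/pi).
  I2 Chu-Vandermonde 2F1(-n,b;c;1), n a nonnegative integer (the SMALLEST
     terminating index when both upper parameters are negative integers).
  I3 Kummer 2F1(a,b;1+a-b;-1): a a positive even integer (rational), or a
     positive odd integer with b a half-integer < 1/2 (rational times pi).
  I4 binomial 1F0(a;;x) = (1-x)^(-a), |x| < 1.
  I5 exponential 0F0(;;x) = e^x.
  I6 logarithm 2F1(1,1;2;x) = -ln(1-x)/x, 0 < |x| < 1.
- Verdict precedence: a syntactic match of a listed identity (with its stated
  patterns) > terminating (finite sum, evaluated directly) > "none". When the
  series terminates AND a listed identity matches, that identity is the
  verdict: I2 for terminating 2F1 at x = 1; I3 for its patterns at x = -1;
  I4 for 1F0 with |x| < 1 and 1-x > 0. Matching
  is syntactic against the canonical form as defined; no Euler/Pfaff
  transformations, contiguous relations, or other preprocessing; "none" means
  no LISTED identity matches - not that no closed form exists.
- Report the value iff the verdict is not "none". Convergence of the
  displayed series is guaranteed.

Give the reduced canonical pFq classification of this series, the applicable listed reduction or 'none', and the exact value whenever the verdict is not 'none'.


The series (x = 1) is 2F1: upper {2/7, 3}, lower {72/7}, prefactor 4. Verdict: this is Gauss (I1, integer-parameter pattern) (x = 1: the Gamma ratio telescopes since c-a-b = 7 > 0 and a = 3 in Z>0). Its exact value is 32045/7203.

Structural cue: x = 1 and the parameter 7/3 appears in both the upper and lower lists and cancels (alongside the other common factor).
Step ratio: r(k) = 1 * (k+2/7) (k+3) / [(k+72/7) (k+1)] - rational in k, leading ratio 1; with t_0 = 4, classification follows.


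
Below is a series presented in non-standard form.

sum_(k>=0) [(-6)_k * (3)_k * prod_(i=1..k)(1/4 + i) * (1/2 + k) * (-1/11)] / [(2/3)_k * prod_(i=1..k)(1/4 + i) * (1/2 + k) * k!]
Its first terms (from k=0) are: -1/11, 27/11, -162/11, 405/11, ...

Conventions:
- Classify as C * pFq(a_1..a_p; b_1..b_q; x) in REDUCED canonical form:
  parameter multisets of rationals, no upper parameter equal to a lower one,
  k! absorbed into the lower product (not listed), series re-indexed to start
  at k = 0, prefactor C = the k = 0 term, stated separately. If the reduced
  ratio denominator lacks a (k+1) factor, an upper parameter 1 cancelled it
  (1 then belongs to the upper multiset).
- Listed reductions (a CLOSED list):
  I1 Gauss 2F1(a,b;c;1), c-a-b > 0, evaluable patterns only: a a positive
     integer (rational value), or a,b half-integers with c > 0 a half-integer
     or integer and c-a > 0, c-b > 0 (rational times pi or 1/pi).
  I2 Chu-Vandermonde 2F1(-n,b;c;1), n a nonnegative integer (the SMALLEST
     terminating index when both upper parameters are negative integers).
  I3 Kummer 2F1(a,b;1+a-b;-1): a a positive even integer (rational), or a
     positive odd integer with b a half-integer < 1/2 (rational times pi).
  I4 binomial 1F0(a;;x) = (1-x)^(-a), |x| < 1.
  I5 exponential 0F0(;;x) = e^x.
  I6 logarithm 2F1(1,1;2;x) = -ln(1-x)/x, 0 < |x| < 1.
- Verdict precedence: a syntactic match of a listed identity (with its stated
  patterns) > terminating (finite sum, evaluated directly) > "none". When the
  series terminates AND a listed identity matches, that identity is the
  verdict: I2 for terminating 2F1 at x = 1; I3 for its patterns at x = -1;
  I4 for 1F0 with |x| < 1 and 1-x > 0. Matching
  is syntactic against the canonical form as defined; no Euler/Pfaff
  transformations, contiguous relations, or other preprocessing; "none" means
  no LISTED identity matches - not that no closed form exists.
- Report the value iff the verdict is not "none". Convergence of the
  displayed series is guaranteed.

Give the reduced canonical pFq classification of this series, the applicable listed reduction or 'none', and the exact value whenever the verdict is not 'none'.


The series (x = 1) is 2F1: upper {-6, 3}, lower {2/3}, prefactor -1/11. Verdict (x = 1): Vandermonde's identity (I2) applies (terminating 2F1 at x = 1 with n = 6, b = 3, c = 2/3). Value: 2/2057.

First insight: x = 1 and the running product (C = -1/11, x = 1) telescopes to a rising factorial.
Adjacent-term ratio: r(k) = 1 * (k-6) (k+3) / [(k+2/3) (k+1)] - poly over poly, x = 1 from leading terms; C = -1/11 at k = 0.


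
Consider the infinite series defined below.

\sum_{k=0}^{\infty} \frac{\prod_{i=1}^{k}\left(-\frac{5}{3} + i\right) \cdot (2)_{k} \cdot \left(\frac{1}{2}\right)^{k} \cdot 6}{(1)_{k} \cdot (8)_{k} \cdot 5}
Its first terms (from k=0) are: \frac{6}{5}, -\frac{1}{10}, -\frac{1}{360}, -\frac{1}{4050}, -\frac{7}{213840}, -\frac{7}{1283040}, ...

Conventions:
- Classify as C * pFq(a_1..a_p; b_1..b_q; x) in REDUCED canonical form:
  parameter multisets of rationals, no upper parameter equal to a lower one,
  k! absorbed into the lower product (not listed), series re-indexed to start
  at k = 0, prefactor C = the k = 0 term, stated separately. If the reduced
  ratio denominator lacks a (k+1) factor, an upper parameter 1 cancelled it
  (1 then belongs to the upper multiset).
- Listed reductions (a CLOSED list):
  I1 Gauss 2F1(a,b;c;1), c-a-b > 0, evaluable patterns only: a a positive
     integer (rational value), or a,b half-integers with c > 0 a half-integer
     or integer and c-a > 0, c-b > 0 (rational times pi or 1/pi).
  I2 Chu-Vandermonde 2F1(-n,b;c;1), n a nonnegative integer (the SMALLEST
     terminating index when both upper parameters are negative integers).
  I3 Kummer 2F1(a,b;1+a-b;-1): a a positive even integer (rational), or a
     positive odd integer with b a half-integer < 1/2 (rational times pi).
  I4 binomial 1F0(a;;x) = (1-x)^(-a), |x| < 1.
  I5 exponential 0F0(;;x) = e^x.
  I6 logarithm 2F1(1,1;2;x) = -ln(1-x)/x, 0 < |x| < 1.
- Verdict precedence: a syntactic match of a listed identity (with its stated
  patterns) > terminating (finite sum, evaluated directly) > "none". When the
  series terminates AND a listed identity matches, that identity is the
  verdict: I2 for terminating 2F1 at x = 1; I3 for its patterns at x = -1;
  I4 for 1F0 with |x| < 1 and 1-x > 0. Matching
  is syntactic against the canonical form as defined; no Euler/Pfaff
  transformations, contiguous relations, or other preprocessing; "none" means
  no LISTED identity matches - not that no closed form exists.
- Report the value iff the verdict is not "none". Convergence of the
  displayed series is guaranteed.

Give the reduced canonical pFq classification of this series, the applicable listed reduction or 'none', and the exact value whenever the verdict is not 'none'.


At argument \frac{1}{2}: a 2F1 with upper {-\frac{2}{3}, 2}, lower {8}, scaled by C = \frac{6}{5}. Verdict: none. Every listed pattern misses the 2F1 form at \frac{1}{2}, upper {-\frac{2}{3}, 2}.

Key step: with t_0 = \frac{6}{5}, the running product (prefactor 6/5) telescopes to a rising factorial.
Term ratio: r(k) = \frac{1}{2} * (k-\frac{2}{3}) (k+2) / [(k+8) (k+1)] - rational in k. x = \frac{1}{2}; t_0 = \frac{6}{5}; negate the roots.


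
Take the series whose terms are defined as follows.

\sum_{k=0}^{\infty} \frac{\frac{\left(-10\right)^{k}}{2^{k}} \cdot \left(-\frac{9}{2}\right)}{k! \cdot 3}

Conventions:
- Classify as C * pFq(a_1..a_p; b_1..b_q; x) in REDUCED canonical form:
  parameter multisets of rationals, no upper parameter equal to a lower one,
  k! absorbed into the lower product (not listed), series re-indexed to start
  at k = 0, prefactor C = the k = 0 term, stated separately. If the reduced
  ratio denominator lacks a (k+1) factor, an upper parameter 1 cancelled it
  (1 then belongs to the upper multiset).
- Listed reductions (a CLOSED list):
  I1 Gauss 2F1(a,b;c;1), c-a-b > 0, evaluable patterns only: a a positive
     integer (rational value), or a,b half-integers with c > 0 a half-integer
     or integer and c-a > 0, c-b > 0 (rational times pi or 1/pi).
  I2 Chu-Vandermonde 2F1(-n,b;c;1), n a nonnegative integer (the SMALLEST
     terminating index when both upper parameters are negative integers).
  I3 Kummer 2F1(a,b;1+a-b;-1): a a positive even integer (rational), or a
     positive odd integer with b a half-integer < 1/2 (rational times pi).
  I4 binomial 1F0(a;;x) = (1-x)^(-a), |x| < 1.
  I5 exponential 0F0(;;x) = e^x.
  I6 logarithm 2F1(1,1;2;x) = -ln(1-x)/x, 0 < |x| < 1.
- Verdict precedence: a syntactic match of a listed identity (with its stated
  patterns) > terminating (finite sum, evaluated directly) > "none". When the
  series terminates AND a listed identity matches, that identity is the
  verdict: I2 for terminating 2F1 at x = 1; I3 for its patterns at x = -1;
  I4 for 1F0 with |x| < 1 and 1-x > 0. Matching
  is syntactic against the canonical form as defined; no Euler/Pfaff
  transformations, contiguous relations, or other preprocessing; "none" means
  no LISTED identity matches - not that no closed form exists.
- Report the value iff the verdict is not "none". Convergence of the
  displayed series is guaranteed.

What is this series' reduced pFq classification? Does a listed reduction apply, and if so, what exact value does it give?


Structural cue: t_0 being -\frac{3}{2}, the constant factors (prefactor -3/2) combine into one prefactor.
Step ratio: r(k) = -5 * 1 / [(k+1)] - rational; roots negated = parameters, x = -5, C = -\frac{3}{2}.

At argument -5: a 0F0 with upper {-}, lower {-}, scaled by C = -\frac{3}{2}. Verdict: the exponential series (I5) fires (the 0F0 exponential series at x = -5). Value: \left(-\frac{3}{2}\right) \cdot e^{-5}.


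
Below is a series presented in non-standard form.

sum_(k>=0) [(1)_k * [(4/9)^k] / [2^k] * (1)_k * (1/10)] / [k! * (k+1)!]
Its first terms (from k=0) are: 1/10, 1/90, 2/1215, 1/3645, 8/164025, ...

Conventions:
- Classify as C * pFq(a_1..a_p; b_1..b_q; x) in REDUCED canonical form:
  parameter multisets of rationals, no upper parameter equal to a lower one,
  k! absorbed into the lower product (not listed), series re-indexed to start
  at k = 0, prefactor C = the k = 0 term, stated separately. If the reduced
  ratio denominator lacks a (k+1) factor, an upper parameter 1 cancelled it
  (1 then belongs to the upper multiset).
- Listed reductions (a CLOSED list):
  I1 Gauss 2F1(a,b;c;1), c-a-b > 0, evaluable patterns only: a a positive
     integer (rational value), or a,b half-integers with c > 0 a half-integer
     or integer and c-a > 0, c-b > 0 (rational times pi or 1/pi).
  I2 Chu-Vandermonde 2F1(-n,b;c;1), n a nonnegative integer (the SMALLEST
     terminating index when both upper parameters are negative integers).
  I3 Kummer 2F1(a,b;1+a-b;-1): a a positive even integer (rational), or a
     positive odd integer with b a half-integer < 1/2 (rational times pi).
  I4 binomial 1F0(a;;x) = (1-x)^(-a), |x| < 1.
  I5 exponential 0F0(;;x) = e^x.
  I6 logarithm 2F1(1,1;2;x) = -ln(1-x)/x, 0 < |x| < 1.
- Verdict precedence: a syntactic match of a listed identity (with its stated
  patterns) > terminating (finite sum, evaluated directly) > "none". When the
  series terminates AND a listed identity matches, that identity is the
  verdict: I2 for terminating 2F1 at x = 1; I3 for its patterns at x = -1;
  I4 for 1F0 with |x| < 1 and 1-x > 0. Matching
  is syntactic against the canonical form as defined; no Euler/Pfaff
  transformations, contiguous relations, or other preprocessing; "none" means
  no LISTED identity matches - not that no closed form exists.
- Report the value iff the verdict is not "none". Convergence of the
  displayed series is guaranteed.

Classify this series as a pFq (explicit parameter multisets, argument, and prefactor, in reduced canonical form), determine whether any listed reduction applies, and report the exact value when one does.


x = 2/9 here; the reduced form reads 2F1, upper {1, 1}, lower {2}, C = 1/10. Verdict at x = 2/9: the logarithmic series (I6) matches (the logarithm: parameters (1,1;2), x = 2/9). Hence: (-9/20) * ln(7/9).

Key step: from the first term 1/10: the denominator's factorial ratio (C = 1/10, x = 2/9) is a lower Pochhammer.
Adjacent-term ratio: r(k) = (2/9) * (k+1) (k+1) / [(k+2) (k+1)] - rational in k, leading ratio (2/9); with t_0 = 1/10, classification follows.


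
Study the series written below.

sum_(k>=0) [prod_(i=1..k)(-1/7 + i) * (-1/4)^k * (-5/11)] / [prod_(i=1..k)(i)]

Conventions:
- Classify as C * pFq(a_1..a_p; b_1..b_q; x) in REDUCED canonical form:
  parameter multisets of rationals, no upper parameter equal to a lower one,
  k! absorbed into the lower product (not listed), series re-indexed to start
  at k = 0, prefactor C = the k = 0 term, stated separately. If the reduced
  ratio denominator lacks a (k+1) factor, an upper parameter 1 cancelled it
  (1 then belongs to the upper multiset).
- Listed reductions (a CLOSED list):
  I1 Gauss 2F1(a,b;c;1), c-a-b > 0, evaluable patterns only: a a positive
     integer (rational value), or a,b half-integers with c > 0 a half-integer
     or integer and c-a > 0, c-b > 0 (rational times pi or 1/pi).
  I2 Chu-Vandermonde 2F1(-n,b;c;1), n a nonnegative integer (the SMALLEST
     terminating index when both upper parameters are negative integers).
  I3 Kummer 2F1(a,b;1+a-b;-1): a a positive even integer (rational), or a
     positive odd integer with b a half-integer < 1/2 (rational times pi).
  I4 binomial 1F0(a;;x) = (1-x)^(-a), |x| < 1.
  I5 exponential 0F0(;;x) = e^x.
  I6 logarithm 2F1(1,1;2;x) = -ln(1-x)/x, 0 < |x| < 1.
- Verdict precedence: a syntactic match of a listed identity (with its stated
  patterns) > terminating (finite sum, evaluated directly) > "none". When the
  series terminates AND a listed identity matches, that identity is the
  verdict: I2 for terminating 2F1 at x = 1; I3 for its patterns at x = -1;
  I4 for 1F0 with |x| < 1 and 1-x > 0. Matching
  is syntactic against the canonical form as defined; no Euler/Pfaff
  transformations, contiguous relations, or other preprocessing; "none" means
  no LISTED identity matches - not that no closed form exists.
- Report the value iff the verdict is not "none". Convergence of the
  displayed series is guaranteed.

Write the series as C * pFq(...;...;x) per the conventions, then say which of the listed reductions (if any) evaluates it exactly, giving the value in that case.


x = -1/4 here; the reduced form reads 1F0, upper {6/7}, lower {-}, C = -5/11. Verdict (x = -1/4): binomial (I4) applies (the 1F0 binomial series: exponent -6/7, x = -1/4). Sum: (-5/11) * (5/4)^(-6/7).

Structural cue: from the first term -5/11: the running product (C = -5/11) telescopes to a rising factorial.
Term ratio: r(k) = (-1/4) * (k+6/7) / [(k+1)] - rational; roots negated = parameters, x = (-1/4), C = -5/11.


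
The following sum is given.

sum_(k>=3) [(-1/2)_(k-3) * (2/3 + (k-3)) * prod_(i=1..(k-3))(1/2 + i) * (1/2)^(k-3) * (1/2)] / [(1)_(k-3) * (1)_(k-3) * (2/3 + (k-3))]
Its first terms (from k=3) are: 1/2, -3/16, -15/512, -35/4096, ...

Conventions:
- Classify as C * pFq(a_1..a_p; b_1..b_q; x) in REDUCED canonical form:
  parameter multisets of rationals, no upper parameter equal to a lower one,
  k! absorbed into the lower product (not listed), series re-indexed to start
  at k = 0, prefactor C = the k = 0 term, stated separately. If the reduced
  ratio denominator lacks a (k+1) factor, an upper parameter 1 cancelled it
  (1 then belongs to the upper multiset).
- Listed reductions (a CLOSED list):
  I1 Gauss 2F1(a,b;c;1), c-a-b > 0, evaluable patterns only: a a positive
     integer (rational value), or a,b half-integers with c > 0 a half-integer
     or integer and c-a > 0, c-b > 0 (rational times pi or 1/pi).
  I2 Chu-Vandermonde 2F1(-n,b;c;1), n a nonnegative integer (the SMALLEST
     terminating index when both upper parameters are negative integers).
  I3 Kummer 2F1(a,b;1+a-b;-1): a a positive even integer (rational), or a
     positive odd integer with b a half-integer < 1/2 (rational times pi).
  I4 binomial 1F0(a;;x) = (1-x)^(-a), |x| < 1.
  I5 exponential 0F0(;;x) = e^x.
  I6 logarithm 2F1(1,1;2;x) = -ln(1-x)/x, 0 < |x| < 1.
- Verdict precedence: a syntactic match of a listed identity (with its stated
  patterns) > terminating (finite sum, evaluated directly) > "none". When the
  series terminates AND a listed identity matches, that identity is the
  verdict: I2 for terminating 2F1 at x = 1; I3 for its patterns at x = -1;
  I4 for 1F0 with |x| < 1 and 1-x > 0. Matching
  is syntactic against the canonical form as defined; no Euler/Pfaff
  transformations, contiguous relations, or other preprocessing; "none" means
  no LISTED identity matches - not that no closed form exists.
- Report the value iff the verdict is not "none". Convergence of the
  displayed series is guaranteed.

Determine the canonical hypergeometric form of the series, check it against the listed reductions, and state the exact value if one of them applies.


At argument 1/2: a 2F1 with upper {-1/2, 3/2}, lower {1}, scaled by C = 1/2. Verdict: none - at argument 1/2 the multisets {-1/2, 3/2} ; {1} match no listed identity.

Structural cue: x = (1/2) and the factor k + 2/3 cancels (top and bottom), leaving C = 1/2.
Step ratio: r(k) = (1/2) * (k-1/2) (k+3/2) / [(k+1) (k+1)] - rational in k. x = (1/2); t_0 = 1/2; negate the roots.


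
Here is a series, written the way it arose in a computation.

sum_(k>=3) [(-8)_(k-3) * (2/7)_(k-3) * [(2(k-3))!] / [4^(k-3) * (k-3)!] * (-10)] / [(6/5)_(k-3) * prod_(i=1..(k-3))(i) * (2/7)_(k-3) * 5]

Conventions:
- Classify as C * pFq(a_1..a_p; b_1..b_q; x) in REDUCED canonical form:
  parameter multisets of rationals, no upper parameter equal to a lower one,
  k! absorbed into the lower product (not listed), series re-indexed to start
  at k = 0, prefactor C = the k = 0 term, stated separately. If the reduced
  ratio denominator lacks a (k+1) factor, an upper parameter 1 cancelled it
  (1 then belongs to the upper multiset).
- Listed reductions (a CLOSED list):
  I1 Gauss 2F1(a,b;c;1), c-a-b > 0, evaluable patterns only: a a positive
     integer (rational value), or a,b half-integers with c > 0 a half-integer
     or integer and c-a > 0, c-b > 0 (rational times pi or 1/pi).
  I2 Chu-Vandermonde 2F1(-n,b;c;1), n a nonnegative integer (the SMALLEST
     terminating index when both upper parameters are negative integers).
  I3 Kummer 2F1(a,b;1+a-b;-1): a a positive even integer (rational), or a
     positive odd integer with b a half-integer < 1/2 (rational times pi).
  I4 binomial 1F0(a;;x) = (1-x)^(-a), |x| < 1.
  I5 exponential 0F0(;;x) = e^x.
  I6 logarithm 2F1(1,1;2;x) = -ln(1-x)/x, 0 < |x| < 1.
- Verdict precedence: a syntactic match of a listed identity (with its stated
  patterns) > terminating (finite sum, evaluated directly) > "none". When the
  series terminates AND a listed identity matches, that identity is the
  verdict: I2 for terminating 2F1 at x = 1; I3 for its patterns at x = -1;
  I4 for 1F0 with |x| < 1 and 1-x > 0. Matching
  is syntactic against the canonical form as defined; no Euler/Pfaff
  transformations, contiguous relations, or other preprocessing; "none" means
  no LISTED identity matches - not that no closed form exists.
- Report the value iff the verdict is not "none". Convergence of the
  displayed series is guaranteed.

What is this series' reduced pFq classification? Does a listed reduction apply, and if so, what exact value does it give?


At argument 1: a 2F1 with upper {-8, 1/2}, lower {6/5}, scaled by C = -2. Verdict: the Chu-Vandermonde identity I2 fires (terminating 2F1 at x = 1 with n = 8, b = 1/2, c = 6/5). Sum: -263435893/541425664.

The tell: t_0 being -2, the constant factors (C = -2, x = 1) combine into one prefactor.
Step ratio: r(k) = 1 * (k-8) (k+1/2) / [(k+6/5) (k+1)] - rational in k. x = 1; t_0 = -2; negate the roots.


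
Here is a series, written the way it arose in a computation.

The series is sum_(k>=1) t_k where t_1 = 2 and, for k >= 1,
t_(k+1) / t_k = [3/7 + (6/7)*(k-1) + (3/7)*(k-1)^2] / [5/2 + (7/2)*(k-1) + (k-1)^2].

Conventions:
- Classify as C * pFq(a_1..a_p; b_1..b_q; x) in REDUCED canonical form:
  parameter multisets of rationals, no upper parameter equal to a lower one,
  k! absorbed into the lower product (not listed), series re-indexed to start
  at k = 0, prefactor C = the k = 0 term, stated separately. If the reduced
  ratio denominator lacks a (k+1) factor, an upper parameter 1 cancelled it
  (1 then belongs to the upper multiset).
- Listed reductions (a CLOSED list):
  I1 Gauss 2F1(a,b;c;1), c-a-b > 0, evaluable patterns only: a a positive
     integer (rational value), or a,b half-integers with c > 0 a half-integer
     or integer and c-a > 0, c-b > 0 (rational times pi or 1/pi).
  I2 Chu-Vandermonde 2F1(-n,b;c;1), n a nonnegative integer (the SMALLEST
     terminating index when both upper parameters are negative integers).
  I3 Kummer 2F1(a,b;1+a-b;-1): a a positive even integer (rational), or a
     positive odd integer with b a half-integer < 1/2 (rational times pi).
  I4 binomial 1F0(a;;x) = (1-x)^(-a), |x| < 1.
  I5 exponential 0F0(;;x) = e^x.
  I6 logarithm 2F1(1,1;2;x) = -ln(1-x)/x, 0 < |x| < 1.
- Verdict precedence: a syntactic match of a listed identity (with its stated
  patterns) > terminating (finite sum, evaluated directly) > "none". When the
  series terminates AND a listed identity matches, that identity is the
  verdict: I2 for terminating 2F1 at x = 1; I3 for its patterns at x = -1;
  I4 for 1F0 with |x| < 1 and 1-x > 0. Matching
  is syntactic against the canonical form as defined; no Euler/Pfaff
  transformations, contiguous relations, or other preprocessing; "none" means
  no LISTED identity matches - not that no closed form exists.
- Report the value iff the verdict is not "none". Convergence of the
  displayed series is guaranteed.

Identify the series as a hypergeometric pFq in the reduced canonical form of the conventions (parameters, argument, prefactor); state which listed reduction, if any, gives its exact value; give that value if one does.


The tell: with t_0 = 2, factor the ratio over Q (C = 2, x = 3/7): negated roots = parameters.
Adjacent-term ratio: r(k) = (3/7) * (k+1) (k+1) / [(k+5/2) (k+1)] ; factor over Q: parameters, x = (3/7), and C = 2.

Reduced: x = 3/7, 2F1, upper = {1, 1}, lower = {5/2}, C = 2. Verdict: none - at argument 3/7 the multisets {1, 1} ; {5/2} match no listed identity.
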